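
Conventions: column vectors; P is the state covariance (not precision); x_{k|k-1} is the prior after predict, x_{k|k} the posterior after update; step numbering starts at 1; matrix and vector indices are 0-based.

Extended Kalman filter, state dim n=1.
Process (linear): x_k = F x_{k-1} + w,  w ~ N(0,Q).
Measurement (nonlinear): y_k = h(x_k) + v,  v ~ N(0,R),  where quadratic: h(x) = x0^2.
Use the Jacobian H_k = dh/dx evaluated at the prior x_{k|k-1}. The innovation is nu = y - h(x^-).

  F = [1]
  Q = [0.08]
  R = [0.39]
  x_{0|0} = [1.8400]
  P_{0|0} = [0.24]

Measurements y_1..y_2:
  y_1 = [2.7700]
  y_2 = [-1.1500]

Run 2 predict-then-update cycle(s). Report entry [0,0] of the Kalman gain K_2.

K[0,0] = 0.2242

step 1: x^-=[1.8400]  P^-=[0.3200]  H_jac=[3.6800]  S=[4.7236]  K=[0.2493]  nu=[-0.6156]  x^+=[1.6865]  P^+=[0.0264]
step 2: x^-=[1.6865]  P^-=[0.1064]  H_jac=[3.3731]  S=[1.6008]  K=[0.2242]  nu=[-3.9944]  x^+=[0.7908]  P^+=[0.0259]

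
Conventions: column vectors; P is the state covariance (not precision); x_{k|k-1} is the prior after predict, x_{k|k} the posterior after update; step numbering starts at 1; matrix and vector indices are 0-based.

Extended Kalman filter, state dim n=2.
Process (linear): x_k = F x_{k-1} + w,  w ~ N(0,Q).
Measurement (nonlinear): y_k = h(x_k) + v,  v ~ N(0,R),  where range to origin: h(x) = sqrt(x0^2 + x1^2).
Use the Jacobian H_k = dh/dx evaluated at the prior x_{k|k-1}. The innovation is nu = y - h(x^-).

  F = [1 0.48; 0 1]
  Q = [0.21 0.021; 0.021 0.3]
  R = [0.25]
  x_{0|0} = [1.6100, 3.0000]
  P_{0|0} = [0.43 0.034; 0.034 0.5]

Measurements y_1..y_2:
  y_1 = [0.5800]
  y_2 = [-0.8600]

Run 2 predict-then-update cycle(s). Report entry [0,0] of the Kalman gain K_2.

step 1: x^-=[3.0500, 3.0000]  P^-=[0.7878 0.2950; 0.2950 0.8000]  H_jac=[0.7129 0.7012]  S=[1.3388]  K=[0.5741; 0.5761]  nu=[-3.6981]  x^+=[0.9271, 0.8694]  P^+=[0.3467 -0.1478; -0.1478 0.3556]
step 2: x^-=[1.3444, 0.8694]  P^-=[0.4967 0.0439; 0.0439 0.6556]  H_jac=[0.8397 0.5430]  S=[0.8337]  K=[0.5290; 0.4713]  nu=[-2.4610]  x^+=[0.0426, -0.2905]  P^+=[0.2635 -0.1639; -0.1639 0.4704]

K[0,0] = 0.5290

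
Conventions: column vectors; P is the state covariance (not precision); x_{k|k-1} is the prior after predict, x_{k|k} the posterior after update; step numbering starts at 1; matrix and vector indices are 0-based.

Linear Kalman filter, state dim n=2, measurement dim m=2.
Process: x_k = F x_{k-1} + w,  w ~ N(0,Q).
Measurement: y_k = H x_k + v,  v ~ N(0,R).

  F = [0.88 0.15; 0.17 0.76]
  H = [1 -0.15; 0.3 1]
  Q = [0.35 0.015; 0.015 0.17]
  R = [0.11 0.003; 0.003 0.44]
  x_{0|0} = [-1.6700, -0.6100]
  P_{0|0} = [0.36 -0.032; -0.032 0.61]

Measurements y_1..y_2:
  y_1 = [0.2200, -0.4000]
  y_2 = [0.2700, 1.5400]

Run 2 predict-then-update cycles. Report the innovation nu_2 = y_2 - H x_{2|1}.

innov = [0.3744, 1.9888]

step 1: x^-=[-1.5611, -0.7475]  P^-=[0.6341 0.1162; 0.1162 0.5245]  S=[0.7210 0.2255; 0.2255 1.0912]  K=[0.8204 0.1112; -0.1158 0.5365]  nu=[1.6690, 0.8158]  x^+=[-0.1010, -0.5030]  P^+=[0.0941 0.0232; 0.0232 0.2287]
step 2: x^-=[-0.1644, -0.3995]  P^-=[0.4341 0.0712; 0.0712 0.3108]  S=[0.5297 0.1546; 0.1546 0.8327]  K=[0.7705 0.0989; -0.0740 0.4127]  nu=[0.3744, 1.9888]  x^+=[0.3208, 0.3936]  P^+=[0.0880 0.0194; 0.0194 0.1755]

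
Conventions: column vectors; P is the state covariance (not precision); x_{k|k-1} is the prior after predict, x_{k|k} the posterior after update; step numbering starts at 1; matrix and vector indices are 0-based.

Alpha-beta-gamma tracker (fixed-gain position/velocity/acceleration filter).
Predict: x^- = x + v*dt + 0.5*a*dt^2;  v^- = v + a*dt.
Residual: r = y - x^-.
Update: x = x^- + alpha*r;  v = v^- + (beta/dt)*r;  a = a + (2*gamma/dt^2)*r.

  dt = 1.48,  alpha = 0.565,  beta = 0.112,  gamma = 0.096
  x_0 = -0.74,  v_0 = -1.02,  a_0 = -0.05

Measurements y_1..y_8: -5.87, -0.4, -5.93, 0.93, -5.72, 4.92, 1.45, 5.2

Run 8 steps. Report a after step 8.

step 1: x_pred=-2.3044  r=-3.5656  x^+=-4.3189  v^+=-1.3638  a^+=-0.3625
step 2: x_pred=-6.7345  r=6.3345  x^+=-3.1555  v^+=-1.4210  a^+=0.1927
step 3: x_pred=-5.0476  r=-0.8824  x^+=-5.5461  v^+=-1.2026  a^+=0.1154
step 4: x_pred=-7.1997  r=8.1297  x^+=-2.6064  v^+=-0.4167  a^+=0.8280
step 5: x_pred=-2.3163  r=-3.4037  x^+=-4.2394  v^+=0.5511  a^+=0.5296
step 6: x_pred=-2.8437  r=7.7637  x^+=1.5428  v^+=1.9225  a^+=1.2101
step 7: x_pred=5.7134  r=-4.2634  x^+=3.3046  v^+=3.3909  a^+=0.8364
step 8: x_pred=9.2391  r=-4.0391  x^+=6.9570  v^+=4.3231  a^+=0.4824

a_post = 0.4824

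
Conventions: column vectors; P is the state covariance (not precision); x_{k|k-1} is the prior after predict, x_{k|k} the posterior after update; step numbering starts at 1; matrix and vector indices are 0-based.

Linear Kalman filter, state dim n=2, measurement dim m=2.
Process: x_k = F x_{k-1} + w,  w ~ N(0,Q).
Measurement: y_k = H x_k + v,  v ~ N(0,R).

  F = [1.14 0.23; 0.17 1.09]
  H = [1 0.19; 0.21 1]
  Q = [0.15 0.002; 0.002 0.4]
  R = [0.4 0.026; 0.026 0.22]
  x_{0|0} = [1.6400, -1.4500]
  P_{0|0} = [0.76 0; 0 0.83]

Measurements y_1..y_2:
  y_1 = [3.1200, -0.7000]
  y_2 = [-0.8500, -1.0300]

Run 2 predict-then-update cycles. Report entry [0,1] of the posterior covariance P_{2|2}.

P_post[0,1] = -0.0368

step 1: x^-=[1.5361, -1.3017]  P^-=[1.1816 0.3574; 0.3574 1.4081]  S=[1.7682 0.9133; 0.9133 1.8303]  K=[0.7218 -0.0293; -0.0877 0.8541]  nu=[1.8312, 0.2791]  x^+=[2.8497, -1.2240]  P^+=[0.2975 -0.0502; -0.0502 0.1962]
step 2: x^-=[2.9671, -0.8497]  P^-=[0.5207 0.0445; 0.0445 0.6231]  S=[0.9601 0.3000; 0.3000 0.8847]  K=[0.5557 -0.0145; -0.0601 0.7352]  nu=[-3.6557, -0.8034]  x^+=[0.9474, -1.2208]  P^+=[0.2289 -0.0368; -0.0368 0.1679]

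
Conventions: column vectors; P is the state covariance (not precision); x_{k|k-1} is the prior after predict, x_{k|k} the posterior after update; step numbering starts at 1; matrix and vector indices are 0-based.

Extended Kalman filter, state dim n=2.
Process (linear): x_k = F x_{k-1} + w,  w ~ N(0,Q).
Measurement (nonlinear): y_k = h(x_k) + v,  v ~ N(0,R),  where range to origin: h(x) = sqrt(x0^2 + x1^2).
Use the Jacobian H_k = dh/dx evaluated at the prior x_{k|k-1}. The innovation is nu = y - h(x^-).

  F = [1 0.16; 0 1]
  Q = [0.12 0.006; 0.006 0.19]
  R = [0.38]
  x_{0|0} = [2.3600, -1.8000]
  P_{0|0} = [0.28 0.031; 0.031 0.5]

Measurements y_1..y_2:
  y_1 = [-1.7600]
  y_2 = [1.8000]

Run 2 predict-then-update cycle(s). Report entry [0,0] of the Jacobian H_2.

H_jac[0,0] = 0.9501

step 1: x^-=[2.0720, -1.8000]  P^-=[0.4227 0.1170; 0.1170 0.6900]  H_jac=[0.7549 -0.6558]  S=[0.8018]  K=[0.3023; -0.4542]  nu=[-4.5047]  x^+=[0.7103, 0.2460]  P^+=[0.3494 0.2271; 0.2271 0.5246]
step 2: x^-=[0.7496, 0.2460]  P^-=[0.5555 0.3170; 0.3170 0.7146]  H_jac=[0.9501 0.3118]  S=[1.1389]  K=[0.5503; 0.4601]  nu=[1.0110]  x^+=[1.3060, 0.7112]  P^+=[0.2107 0.0287; 0.0287 0.4734]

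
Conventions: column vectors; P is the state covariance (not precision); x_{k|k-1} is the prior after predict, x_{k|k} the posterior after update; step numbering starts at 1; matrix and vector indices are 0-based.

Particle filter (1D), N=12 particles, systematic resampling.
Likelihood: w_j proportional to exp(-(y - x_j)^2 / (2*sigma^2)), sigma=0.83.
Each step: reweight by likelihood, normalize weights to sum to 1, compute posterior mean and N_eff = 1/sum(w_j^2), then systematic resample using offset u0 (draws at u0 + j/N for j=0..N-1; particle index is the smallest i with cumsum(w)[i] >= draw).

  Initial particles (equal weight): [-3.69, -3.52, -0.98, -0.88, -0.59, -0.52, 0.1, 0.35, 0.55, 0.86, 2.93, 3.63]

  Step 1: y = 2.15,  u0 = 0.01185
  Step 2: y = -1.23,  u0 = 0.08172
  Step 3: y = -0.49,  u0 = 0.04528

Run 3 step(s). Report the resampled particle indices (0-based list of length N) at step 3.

resampled_idx = [0, 1, 1, 2, 3, 4, 5, 5, 6, 7, 9, 10]

step 1: w=[0.0000, 0.0000, 0.0006, 0.0009, 0.0030, 0.0039, 0.0325, 0.0654, 0.1071, 0.2052, 0.4415, 0.1400]  mean=2.0584  Neff=3.6568  idx=[6, 7, 8, 9, 9, 10, 10, 10, 10, 10, 10, 11]
step 2: w=[0.4434, 0.2615, 0.1606, 0.0672, 0.0672, 0.0000, 0.0000, 0.0000, 0.0000, 0.0000, 0.0000, 0.0000]  mean=0.3399  Neff=3.3351  idx=[0, 0, 0, 0, 0, 1, 1, 1, 2, 2, 3, 4]
step 3: w=[0.1090, 0.1090, 0.1090, 0.1090, 0.1090, 0.0841, 0.0841, 0.0841, 0.0640, 0.0640, 0.0374, 0.0374]  mean=0.2775  Neff=10.9173  idx=[0, 1, 1, 2, 3, 4, 5, 5, 6, 7, 9, 10]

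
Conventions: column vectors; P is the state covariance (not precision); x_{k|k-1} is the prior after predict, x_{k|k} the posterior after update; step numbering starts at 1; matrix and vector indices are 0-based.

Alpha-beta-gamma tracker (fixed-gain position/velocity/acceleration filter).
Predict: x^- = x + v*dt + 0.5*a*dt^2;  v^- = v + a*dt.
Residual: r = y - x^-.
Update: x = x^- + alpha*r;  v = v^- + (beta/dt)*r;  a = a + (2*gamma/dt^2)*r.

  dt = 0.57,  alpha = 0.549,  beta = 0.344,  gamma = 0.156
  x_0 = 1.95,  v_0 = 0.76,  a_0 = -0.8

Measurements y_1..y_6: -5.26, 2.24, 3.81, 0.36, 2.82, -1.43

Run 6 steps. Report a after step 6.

a_post = -3.6917

step 1: x_pred=2.2532  r=-7.5132  x^+=-1.8715  v^+=-4.2303  a^+=-8.0149
step 2: x_pred=-5.5848  r=7.8248  x^+=-1.2890  v^+=-4.0765  a^+=-0.5008
step 3: x_pred=-3.6939  r=7.5039  x^+=0.4257  v^+=0.1668  a^+=6.7052
step 4: x_pred=1.6101  r=-1.2501  x^+=0.9238  v^+=3.2343  a^+=5.5048
step 5: x_pred=3.6616  r=-0.8416  x^+=3.1996  v^+=5.8642  a^+=4.6966
step 6: x_pred=7.3051  r=-8.7351  x^+=2.5095  v^+=3.2695  a^+=-3.6917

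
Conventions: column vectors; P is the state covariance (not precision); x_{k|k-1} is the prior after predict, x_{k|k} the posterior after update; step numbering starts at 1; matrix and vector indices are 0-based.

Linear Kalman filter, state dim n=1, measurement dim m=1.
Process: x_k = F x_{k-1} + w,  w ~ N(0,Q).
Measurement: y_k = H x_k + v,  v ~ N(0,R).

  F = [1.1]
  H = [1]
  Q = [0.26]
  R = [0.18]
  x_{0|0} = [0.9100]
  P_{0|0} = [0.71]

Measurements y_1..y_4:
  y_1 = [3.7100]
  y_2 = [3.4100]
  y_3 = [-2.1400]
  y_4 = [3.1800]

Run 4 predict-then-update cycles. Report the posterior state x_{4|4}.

x_post = [2.1012]

step 1: x^-=[1.0010]  P^-=[1.1191]  S=[1.2991]  K=[0.8614]  nu=[2.7090]  x^+=[3.3346]  P^+=[0.1551]
step 2: x^-=[3.6681]  P^-=[0.4476]  S=[0.6276]  K=[0.7132]  nu=[-0.2581]  x^+=[3.4840]  P^+=[0.1284]
step 3: x^-=[3.8324]  P^-=[0.4153]  S=[0.5953]  K=[0.6976]  nu=[-5.9724]  x^+=[-0.3342]  P^+=[0.1256]
step 4: x^-=[-0.3677]  P^-=[0.4119]  S=[0.5919]  K=[0.6959]  nu=[3.5477]  x^+=[2.1012]  P^+=[0.1253]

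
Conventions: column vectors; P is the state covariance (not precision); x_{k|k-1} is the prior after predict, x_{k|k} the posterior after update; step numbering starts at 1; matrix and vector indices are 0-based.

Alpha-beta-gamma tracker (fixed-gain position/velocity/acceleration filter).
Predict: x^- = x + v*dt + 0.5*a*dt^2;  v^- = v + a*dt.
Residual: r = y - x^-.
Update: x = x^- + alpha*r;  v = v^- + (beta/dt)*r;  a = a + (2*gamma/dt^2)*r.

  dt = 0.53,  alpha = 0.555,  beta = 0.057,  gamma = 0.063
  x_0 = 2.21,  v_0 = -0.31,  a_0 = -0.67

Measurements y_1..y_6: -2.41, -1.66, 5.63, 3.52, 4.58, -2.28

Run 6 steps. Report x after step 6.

x_post = 0.3540

step 1: x_pred=1.9516  r=-4.3616  x^+=-0.4691  v^+=-1.1342  a^+=-2.6264
step 2: x_pred=-1.4391  r=-0.2209  x^+=-1.5617  v^+=-2.5499  a^+=-2.7255
step 3: x_pred=-3.2960  r=8.9260  x^+=1.6579  v^+=-3.0345  a^+=1.2783
step 4: x_pred=0.2292  r=3.2908  x^+=2.0556  v^+=-2.0031  a^+=2.7544
step 5: x_pred=1.3808  r=3.1992  x^+=3.1564  v^+=-0.1992  a^+=4.1894
step 6: x_pred=3.6392  r=-5.9192  x^+=0.3540  v^+=1.3846  a^+=1.5343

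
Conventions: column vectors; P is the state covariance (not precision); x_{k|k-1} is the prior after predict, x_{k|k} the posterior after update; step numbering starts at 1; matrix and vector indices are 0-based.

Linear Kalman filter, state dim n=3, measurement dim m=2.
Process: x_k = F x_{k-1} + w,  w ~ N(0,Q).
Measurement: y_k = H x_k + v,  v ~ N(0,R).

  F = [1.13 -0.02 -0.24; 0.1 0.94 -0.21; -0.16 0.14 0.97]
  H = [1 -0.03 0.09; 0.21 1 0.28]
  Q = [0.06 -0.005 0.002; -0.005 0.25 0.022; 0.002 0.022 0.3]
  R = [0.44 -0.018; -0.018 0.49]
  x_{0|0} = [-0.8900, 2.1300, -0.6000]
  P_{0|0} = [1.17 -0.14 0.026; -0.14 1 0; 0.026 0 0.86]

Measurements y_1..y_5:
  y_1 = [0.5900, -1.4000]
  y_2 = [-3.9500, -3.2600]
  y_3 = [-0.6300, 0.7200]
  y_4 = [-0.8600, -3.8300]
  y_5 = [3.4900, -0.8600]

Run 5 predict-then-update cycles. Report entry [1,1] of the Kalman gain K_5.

step 1: x^-=[-0.9043, 2.0392, -0.1414]  P^-=[1.5961 -0.0035 -0.4056; -0.0035 1.1558 -0.0178; -0.4056 -0.0178 1.1569]  S=[1.9738 0.1855; 0.1855 1.7478]  K=[0.7863 0.0413; -0.0828 0.6668; -0.1660 0.1440]  nu=[1.5682, -3.2097]  x^+=[0.1961, -0.2310, -0.8641]  P^+=[0.3607 -0.0198 -0.1781; -0.0198 0.3856 -0.1901; -0.1781 -0.1901 1.0751]
step 2: x^-=[0.4336, -0.0161, -0.9019]  P^-=[0.6783 0.1504 -0.5098; 0.1504 0.7205 -0.3403; -0.5098 -0.3403 1.3329]  S=[1.0308 0.1057; 0.1057 1.1576]  K=[0.6015 0.0747; 0.0374 0.5640; -0.3651 -0.0307]  nu=[-4.3029, -3.0825]  x^+=[-2.3849, -1.9153, 0.7638]  P^+=[0.2894 0.0423 -0.2759; 0.0423 0.3464 -0.2843; -0.2759 -0.2843 1.1921]
step 3: x^-=[-2.8399, -2.1993, 0.8543]  P^-=[0.6434 0.2611 -0.6199; 0.2611 0.7433 -0.4725; -0.6199 -0.4725 1.4423]  S=[0.9710 0.1668; 0.1668 1.1469]  K=[0.5781 0.1101; 0.1051 0.5653; -0.4722 -0.1047]  nu=[2.0670, 3.2764]  x^+=[-1.2843, -0.1300, -0.4649]  P^+=[0.2837 0.0744 -0.3229; 0.0744 0.3463 -0.3101; -0.3229 -0.3101 1.1968]
step 4: x^-=[-1.3371, -0.1530, -0.2636]  P^-=[0.6601 0.3127 -0.6667; 0.3127 0.7616 -0.5067; -0.6667 -0.5067 1.4528]  S=[0.9765 0.2045; 0.2045 1.1638]  K=[0.5786 0.1257; 0.1317 0.5658; -0.5089 -0.1168]  nu=[0.4962, -3.3224]  x^+=[-1.4677, -1.9675, -0.1282]  P^+=[0.2850 0.0852 -0.3352; 0.0852 0.3416 -0.3024; -0.3352 -0.3024 1.1597]
step 5: x^-=[-1.5884, -1.9693, -0.1650]  P^-=[0.6660 0.3241 -0.6710; 0.3241 0.7554 -0.4961; -0.6710 -0.4961 1.4233]  S=[0.9806 0.2161; 0.2161 1.1657]  K=[0.5791 0.1295; 0.1381 0.5616; -0.5144 -0.1092]  nu=[5.0342, 1.4890]  x^+=[1.5197, -0.4377, -2.9172]  P^+=[0.2852 0.0868 -0.3344; 0.0868 0.3355 -0.2892; -0.3344 -0.2892 1.1256]

K[1,1] = 0.5616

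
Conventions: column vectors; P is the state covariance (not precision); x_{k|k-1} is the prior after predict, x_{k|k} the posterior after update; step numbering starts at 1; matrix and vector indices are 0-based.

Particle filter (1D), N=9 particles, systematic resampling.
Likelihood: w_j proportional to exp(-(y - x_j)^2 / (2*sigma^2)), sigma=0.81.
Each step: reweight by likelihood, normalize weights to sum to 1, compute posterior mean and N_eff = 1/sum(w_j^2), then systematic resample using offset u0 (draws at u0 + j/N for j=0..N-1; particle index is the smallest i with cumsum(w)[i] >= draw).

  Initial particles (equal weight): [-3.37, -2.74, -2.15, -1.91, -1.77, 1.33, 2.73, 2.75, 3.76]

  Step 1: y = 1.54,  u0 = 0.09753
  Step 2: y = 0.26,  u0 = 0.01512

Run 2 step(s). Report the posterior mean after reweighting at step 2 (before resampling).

post_mean = 1.3487

step 1: w=[0.0000, 0.0000, 0.0000, 0.0001, 0.0001, 0.5831, 0.2050, 0.1976, 0.0141]  mean=1.9311  Neff=2.3738  idx=[5, 5, 5, 5, 5, 6, 6, 7, 8]
step 2: w=[0.1973, 0.1973, 0.1973, 0.1973, 0.1973, 0.0045, 0.0045, 0.0042, 0.0000]  mean=1.3487  Neff=5.1338  idx=[0, 0, 1, 1, 2, 2, 3, 4, 4]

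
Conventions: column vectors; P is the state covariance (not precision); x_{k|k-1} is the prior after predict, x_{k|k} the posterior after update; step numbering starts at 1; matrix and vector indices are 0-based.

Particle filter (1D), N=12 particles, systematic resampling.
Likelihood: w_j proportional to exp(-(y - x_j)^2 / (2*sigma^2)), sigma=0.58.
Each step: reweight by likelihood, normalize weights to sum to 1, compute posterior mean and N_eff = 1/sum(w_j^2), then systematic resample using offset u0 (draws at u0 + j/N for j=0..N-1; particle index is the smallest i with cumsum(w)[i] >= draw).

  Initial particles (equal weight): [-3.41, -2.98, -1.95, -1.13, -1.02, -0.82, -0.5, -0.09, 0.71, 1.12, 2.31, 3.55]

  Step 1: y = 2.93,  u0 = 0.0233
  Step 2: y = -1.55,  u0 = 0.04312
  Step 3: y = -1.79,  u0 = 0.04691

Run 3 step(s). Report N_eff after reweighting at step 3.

step 1: w=[0.0000, 0.0000, 0.0000, 0.0000, 0.0000, 0.0000, 0.0000, 0.0000, 0.0006, 0.0067, 0.4963, 0.4963]  mean=2.9165  Neff=2.0294  idx=[10, 10, 10, 10, 10, 10, 11, 11, 11, 11, 11, 11]
step 2: w=[0.1667, 0.1667, 0.1667, 0.1667, 0.1667, 0.1667, 0.0000, 0.0000, 0.0000, 0.0000, 0.0000, 0.0000]  mean=2.3100  Neff=6.0000  idx=[0, 0, 1, 1, 2, 2, 3, 3, 4, 4, 5, 5]
step 3: w=[0.0833, 0.0833, 0.0833, 0.0833, 0.0833, 0.0833, 0.0833, 0.0833, 0.0833, 0.0833, 0.0833, 0.0833]  mean=2.3100  Neff=12.0000  idx=[0, 1, 2, 3, 4, 5, 6, 7, 8, 9, 10, 11]

N_eff = 12.0000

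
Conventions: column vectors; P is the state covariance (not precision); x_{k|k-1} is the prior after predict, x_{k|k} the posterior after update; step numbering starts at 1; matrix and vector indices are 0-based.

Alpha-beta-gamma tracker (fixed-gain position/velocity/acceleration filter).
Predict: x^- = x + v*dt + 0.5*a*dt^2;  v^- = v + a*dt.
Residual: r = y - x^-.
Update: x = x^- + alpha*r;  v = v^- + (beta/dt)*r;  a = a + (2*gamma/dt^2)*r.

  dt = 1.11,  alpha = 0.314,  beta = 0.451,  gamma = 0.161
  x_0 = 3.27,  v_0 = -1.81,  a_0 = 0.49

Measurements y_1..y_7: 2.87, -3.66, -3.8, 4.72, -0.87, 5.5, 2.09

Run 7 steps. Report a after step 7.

step 1: x_pred=1.5628  r=1.3072  x^+=1.9732  v^+=-0.7350  a^+=0.8316
step 2: x_pred=1.6698  r=-5.3298  x^+=-0.0038  v^+=-1.9774  a^+=-0.5613
step 3: x_pred=-2.5444  r=-1.2556  x^+=-2.9387  v^+=-3.1105  a^+=-0.8894
step 4: x_pred=-6.9392  r=11.6592  x^+=-3.2782  v^+=0.6395  a^+=2.1577
step 5: x_pred=-1.2392  r=0.3692  x^+=-1.1233  v^+=3.1845  a^+=2.2541
step 6: x_pred=3.8002  r=1.6998  x^+=4.3339  v^+=6.3772  a^+=2.6984
step 7: x_pred=13.0750  r=-10.9850  x^+=9.6257  v^+=4.9092  a^+=-0.1725

a_post = -0.1725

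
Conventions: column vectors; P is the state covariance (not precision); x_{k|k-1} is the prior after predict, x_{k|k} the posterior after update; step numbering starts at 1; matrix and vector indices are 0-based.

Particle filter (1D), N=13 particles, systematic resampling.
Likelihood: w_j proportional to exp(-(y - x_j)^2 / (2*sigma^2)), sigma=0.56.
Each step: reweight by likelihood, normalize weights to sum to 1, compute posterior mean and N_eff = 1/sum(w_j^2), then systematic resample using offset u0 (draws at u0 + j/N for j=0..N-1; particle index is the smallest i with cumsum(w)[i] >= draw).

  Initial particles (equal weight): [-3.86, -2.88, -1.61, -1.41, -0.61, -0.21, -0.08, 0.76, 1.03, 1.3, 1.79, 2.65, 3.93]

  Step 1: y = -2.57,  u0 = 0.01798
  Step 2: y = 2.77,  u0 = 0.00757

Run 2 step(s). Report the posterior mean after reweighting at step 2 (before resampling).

post_mean = -1.4331

step 1: w=[0.0551, 0.6714, 0.1800, 0.0916, 0.0017, 0.0001, 0.0000, 0.0000, 0.0000, 0.0000, 0.0000, 0.0000, 0.0000]  mean=-2.5664  Neff=2.0217  idx=[0, 1, 1, 1, 1, 1, 1, 1, 1, 1, 2, 2, 3]
step 2: w=[0.0000, 0.0000, 0.0000, 0.0000, 0.0000, 0.0000, 0.0000, 0.0000, 0.0000, 0.0000, 0.0577, 0.0577, 0.8846]  mean=-1.4331  Neff=1.2672  idx=[10, 11, 12, 12, 12, 12, 12, 12, 12, 12, 12, 12, 12]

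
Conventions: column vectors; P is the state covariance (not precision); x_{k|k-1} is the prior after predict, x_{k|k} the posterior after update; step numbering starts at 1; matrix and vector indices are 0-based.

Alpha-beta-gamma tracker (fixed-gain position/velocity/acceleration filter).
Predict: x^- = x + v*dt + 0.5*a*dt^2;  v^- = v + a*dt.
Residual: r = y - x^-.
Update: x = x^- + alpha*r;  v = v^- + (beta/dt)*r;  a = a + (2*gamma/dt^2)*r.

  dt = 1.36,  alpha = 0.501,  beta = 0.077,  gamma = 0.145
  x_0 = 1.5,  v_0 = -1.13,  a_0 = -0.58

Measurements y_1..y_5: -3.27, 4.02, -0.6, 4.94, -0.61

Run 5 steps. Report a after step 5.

a_post = 1.9793

step 1: x_pred=-0.5732  r=-2.6968  x^+=-1.9243  v^+=-2.0715  a^+=-1.0028
step 2: x_pred=-5.6689  r=9.6889  x^+=-0.8148  v^+=-2.8868  a^+=0.5163
step 3: x_pred=-4.2633  r=3.6633  x^+=-2.4280  v^+=-1.9772  a^+=1.0907
step 4: x_pred=-4.1083  r=9.0483  x^+=0.4249  v^+=0.0184  a^+=2.5094
step 5: x_pred=2.7706  r=-3.3806  x^+=1.0769  v^+=3.2397  a^+=1.9793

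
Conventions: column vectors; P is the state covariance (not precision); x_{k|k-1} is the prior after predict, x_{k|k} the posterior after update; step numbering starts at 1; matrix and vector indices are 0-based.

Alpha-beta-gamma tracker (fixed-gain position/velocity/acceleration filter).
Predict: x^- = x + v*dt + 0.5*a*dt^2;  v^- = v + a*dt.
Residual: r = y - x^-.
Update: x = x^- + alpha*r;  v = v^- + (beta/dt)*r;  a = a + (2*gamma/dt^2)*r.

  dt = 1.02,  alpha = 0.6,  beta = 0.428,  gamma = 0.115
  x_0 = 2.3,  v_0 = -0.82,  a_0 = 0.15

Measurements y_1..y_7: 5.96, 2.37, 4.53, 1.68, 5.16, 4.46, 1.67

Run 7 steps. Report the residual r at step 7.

step 1: x_pred=1.5416  r=4.4184  x^+=4.1927  v^+=1.1870  a^+=1.1268
step 2: x_pred=5.9895  r=-3.6195  x^+=3.8178  v^+=0.8175  a^+=0.3266
step 3: x_pred=4.8216  r=-0.2916  x^+=4.6466  v^+=1.0283  a^+=0.2621
step 4: x_pred=5.8319  r=-4.1519  x^+=3.3407  v^+=-0.4465  a^+=-0.6557
step 5: x_pred=2.5443  r=2.6157  x^+=4.1137  v^+=-0.0177  a^+=-0.0774
step 6: x_pred=4.0554  r=0.4046  x^+=4.2981  v^+=0.0731  a^+=0.0120
step 7: x_pred=4.3790  r=-2.7090  x^+=2.7536  v^+=-1.0513  a^+=-0.5869

resid = -2.7090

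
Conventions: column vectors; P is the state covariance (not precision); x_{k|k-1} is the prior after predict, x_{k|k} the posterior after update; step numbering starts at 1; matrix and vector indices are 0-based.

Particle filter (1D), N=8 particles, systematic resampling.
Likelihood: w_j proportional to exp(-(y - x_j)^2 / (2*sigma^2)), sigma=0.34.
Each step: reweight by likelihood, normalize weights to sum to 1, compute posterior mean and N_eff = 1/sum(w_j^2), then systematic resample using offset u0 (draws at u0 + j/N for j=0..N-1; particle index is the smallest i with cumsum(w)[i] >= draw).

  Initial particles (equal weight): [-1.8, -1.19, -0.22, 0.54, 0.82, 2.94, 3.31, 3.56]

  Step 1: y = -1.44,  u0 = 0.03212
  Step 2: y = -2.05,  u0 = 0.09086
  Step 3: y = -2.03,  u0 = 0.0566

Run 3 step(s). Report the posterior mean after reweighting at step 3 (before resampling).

step 1: w=[0.4274, 0.5714, 0.0012, 0.0000, 0.0000, 0.0000, 0.0000, 0.0000]  mean=-1.4496  Neff=1.9640  idx=[0, 0, 0, 0, 1, 1, 1, 1]
step 2: w=[0.2373, 0.2373, 0.2373, 0.2373, 0.0127, 0.0127, 0.0127, 0.0127]  mean=-1.7690  Neff=4.4265  idx=[0, 0, 1, 1, 2, 3, 3, 5]
step 3: w=[0.1417, 0.1417, 0.1417, 0.1417, 0.1417, 0.1417, 0.1417, 0.0084]  mean=-1.7949  Neff=7.1158  idx=[0, 1, 2, 3, 3, 4, 5, 6]

post_mean = -1.7949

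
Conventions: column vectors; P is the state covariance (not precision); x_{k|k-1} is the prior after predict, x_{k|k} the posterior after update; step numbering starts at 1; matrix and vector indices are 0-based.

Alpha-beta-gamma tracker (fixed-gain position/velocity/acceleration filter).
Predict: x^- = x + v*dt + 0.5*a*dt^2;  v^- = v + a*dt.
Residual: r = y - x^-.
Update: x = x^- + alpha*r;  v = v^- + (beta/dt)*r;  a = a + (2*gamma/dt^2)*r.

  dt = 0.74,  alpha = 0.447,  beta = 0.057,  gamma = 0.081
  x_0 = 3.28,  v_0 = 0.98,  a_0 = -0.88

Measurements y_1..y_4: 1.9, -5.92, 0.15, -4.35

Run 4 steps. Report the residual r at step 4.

resid = 1.3712

step 1: x_pred=3.7643  r=-1.8643  x^+=2.9309  v^+=0.1852  a^+=-1.4315
step 2: x_pred=2.6760  r=-8.5960  x^+=-1.1664  v^+=-1.5362  a^+=-3.9745
step 3: x_pred=-3.3914  r=3.5414  x^+=-1.8084  v^+=-4.2046  a^+=-2.9268
step 4: x_pred=-5.7212  r=1.3712  x^+=-5.1083  v^+=-6.2649  a^+=-2.5212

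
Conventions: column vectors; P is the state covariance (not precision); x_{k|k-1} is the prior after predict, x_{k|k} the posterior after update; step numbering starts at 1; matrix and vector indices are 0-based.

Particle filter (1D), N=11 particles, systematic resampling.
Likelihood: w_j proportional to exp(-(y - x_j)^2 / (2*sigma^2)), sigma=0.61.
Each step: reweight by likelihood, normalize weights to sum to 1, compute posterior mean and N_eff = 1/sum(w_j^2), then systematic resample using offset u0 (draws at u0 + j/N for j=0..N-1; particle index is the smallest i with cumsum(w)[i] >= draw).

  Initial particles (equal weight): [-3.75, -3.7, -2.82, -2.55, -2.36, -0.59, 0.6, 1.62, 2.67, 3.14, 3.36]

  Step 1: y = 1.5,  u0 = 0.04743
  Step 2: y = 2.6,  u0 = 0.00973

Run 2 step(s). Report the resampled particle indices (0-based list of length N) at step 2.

step 1: w=[0.0000, 0.0000, 0.0000, 0.0000, 0.0000, 0.0019, 0.2222, 0.6471, 0.1048, 0.0178, 0.0063]  mean=1.5374  Neff=2.0860  idx=[6, 6, 7, 7, 7, 7, 7, 7, 7, 7, 8]
step 2: w=[0.0014, 0.0014, 0.0859, 0.0859, 0.0859, 0.0859, 0.0859, 0.0859, 0.0859, 0.0859, 0.3101]  mean=1.9426  Neff=6.4450  idx=[2, 3, 4, 5, 6, 7, 8, 9, 10, 10, 10]

resampled_idx = [2, 3, 4, 5, 6, 7, 8, 9, 10, 10, 10]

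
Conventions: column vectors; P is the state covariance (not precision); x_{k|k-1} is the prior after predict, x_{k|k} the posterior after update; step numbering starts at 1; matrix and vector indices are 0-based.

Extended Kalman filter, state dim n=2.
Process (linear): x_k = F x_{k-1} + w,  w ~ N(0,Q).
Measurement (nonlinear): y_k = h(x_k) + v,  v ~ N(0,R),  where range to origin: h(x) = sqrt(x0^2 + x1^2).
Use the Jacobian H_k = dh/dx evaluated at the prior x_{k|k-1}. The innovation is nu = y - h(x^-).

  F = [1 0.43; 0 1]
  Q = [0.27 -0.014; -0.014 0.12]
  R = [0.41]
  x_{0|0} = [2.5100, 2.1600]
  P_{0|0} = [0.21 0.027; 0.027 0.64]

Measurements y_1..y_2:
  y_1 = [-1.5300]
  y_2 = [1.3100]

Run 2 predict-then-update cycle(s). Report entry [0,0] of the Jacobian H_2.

H_jac[0,0] = 0.5158

step 1: x^-=[3.4388, 2.1600]  P^-=[0.6216 0.2882; 0.2882 0.7600]  H_jac=[0.8468 0.5319]  S=[1.3303]  K=[0.5109; 0.4873]  nu=[-5.5909]  x^+=[0.5826, -0.5645]  P^+=[0.2744 -0.0430; -0.0430 0.4441]
step 2: x^-=[0.3398, -0.5645]  P^-=[0.5895 0.1340; 0.1340 0.5641]  H_jac=[0.5158 -0.8567]  S=[0.8625]  K=[0.2194; -0.4802]  nu=[0.6511]  x^+=[0.4827, -0.8772]  P^+=[0.5480 0.2248; 0.2248 0.3652]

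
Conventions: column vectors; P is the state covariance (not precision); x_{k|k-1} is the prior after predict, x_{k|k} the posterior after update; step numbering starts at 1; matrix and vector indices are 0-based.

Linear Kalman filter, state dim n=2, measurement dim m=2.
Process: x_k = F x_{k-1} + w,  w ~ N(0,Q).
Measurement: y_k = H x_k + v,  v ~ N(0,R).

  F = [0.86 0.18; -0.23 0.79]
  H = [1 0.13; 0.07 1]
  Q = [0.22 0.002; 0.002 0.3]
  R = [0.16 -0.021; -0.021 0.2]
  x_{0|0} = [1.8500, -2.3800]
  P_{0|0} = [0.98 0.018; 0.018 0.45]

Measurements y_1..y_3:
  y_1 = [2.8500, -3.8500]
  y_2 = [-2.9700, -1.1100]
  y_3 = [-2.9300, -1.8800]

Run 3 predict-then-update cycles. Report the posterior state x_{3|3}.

step 1: x^-=[1.1626, -2.3057]  P^-=[0.9650 -0.1164; -0.1164 0.6261]  S=[1.1053 0.0105; 0.0105 0.8146]  K=[0.8600 -0.0710; -0.0389 0.7592]  nu=[1.9871, -1.6257]  x^+=[2.9871, -3.6171]  P^+=[0.1446 -0.0424; -0.0424 0.1556]
step 2: x^-=[1.9178, -3.5445]  P^-=[0.3189 -0.0315; -0.0315 0.4202]  S=[0.4778 0.0241; 0.0241 0.6173]  K=[0.6609 -0.0407; 0.0142 0.6765]  nu=[-4.4270, 2.3003]  x^+=[-1.1017, -2.0511]  P^+=[0.1105 -0.0298; -0.0298 0.1371]
step 3: x^-=[-1.3166, -1.3670]  P^-=[0.2969 -0.0193; -0.0193 0.4022]  S=[0.4587 0.0326; 0.0326 0.6010]  K=[0.6442 -0.0325; 0.0246 0.6657]  nu=[-1.4357, -0.4208]  x^+=[-2.2277, -1.6824]  P^+=[0.1073 -0.0275; -0.0275 0.1346]

x_post = [-2.2277, -1.6824]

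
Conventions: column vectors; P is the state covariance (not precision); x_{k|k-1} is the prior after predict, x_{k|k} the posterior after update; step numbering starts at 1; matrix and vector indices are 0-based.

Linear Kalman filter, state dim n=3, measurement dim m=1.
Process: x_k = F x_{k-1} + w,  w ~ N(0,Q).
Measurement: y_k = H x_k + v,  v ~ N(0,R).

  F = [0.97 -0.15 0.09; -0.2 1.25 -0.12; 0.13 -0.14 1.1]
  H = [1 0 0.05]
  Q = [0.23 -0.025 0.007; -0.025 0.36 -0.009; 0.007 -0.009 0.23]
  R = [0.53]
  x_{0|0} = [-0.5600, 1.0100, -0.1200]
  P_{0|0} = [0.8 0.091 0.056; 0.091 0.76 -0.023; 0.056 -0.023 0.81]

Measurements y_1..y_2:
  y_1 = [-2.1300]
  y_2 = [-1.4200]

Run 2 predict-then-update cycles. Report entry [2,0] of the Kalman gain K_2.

step 1: x^-=[-0.7055, 1.3889, -0.3462]  P^-=[0.9903 -0.2289 0.2544; -0.2289 1.5553 -0.2976; 0.2544 -0.2976 1.2583]  S=[1.5489]  K=[0.6476; -0.1574; 0.2049]  nu=[-1.4072]  x^+=[-1.6168, 1.6104, -0.6345]  P^+=[0.3408 -0.0710 0.0489; -0.0710 1.5169 -0.2476; 0.0489 -0.2476 1.1933]
step 2: x^-=[-1.8669, 2.4125, -1.1336]  P^-=[0.6303 -0.5156 0.3077; -0.5156 2.8731 -0.8106; 0.3077 -0.8106 1.8022]  S=[1.1956]  K=[0.5401; -0.4651; 0.3328]  nu=[0.5036]  x^+=[-1.5949, 2.1782, -0.9660]  P^+=[0.2816 -0.2152 0.0929; -0.2152 2.6145 -0.6255; 0.0929 -0.6255 1.6698]

K[2,0] = 0.3328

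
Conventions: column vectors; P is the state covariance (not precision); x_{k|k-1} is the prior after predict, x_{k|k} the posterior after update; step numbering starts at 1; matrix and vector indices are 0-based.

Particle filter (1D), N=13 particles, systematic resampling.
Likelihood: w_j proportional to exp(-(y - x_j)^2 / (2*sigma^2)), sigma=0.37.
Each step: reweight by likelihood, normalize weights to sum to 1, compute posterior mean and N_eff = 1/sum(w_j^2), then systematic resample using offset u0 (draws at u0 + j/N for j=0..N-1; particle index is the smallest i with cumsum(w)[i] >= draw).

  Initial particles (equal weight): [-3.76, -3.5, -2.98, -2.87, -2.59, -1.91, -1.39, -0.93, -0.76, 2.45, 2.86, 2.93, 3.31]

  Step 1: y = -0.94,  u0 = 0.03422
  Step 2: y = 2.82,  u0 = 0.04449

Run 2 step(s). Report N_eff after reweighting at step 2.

step 1: w=[0.0000, 0.0000, 0.0000, 0.0000, 0.0000, 0.0134, 0.1991, 0.4169, 0.3705, 0.0000, 0.0000, 0.0000, 0.0000]  mean=-0.9718  Neff=2.8494  idx=[6, 6, 6, 7, 7, 7, 7, 7, 8, 8, 8, 8, 8]
step 2: w=[0.0000, 0.0000, 0.0000, 0.0021, 0.0021, 0.0021, 0.0021, 0.0021, 0.1979, 0.1979, 0.1979, 0.1979, 0.1979]  mean=-0.7618  Neff=5.1055  idx=[8, 8, 8, 9, 9, 10, 10, 10, 11, 11, 12, 12, 12]

N_eff = 5.1055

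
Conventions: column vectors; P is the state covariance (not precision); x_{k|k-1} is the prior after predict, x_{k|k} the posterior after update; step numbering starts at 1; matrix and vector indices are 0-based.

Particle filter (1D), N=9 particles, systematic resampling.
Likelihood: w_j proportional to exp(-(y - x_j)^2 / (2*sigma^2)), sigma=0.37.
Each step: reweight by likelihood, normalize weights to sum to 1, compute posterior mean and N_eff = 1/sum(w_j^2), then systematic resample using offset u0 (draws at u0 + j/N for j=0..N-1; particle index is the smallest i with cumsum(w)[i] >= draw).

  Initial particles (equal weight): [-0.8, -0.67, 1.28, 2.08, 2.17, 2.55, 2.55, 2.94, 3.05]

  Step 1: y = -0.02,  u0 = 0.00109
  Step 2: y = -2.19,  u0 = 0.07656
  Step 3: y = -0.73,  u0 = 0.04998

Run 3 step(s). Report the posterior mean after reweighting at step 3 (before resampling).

post_mean = -0.7565

step 1: w=[0.3343, 0.6592, 0.0064, 0.0000, 0.0000, 0.0000, 0.0000, 0.0000, 0.0000]  mean=-0.7009  Neff=1.8301  idx=[0, 0, 0, 1, 1, 1, 1, 1, 1]
step 2: w=[0.2219, 0.2219, 0.2219, 0.0557, 0.0557, 0.0557, 0.0557, 0.0557, 0.0557]  mean=-0.7565  Neff=6.0124  idx=[0, 0, 1, 1, 2, 2, 4, 6, 8]
step 3: w=[0.1109, 0.1109, 0.1109, 0.1109, 0.1109, 0.1109, 0.1115, 0.1115, 0.1115]  mean=-0.7565  Neff=9.0000  idx=[0, 1, 2, 3, 4, 5, 6, 7, 8]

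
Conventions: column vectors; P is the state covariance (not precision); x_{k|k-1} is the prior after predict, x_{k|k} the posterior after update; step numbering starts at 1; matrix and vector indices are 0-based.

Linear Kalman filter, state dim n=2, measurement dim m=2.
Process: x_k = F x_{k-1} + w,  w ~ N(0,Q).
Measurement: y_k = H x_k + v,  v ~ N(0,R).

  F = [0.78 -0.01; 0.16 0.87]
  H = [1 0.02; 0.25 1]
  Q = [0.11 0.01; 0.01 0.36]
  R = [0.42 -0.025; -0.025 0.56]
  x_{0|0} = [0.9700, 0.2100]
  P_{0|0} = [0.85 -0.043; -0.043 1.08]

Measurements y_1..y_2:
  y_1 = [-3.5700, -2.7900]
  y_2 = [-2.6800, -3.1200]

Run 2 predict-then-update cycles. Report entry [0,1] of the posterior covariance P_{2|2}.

P_post[0,1] = -0.0269

step 1: x^-=[0.7545, 0.3379]  P^-=[0.6279 0.0776; 0.0776 1.1872]  S=[1.0515 0.2337; 0.2337 1.8253]  K=[0.5868 0.0534; -0.0520 0.6677]  nu=[-4.3313, -3.3165]  x^+=[-1.9640, -1.6512]  P^+=[0.2460 -0.0463; -0.0463 0.3868]
step 2: x^-=[-1.5154, -1.7508]  P^-=[0.2605 0.0060; 0.0060 0.6462]  S=[0.6809 0.0591; 0.0591 1.2255]  K=[0.3792 0.0398; -0.0181 0.5294]  nu=[-1.1296, -0.9903]  x^+=[-1.9831, -2.2546]  P^+=[0.1588 -0.0269; -0.0269 0.3036]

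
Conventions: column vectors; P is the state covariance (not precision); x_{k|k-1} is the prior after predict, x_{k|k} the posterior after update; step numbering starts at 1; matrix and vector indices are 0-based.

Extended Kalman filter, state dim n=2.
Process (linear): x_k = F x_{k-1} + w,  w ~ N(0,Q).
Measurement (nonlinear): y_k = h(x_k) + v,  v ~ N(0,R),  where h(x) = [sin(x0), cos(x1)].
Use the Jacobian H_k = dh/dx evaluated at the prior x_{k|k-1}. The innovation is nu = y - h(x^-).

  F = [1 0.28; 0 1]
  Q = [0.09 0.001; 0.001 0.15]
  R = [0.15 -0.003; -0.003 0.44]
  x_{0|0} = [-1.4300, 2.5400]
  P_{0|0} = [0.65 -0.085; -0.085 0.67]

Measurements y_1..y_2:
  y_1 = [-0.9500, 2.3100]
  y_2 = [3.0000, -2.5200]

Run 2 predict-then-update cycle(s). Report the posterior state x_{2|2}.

step 1: x^-=[-0.7188, 2.5400]  P^-=[0.7449 0.1036; 0.1036 0.8200]  H_jac=[0.7526 0.0000; 0.0000 -0.5660]  S=[0.5719 -0.0471; -0.0471 0.7027]  K=[0.9788 -0.0178; 0.0824 -0.6550]  nu=[-0.2915, 3.1344]  x^+=[-1.0599, 0.4631]  P^+=[0.1952 0.0190; 0.0190 0.5096]
step 2: x^-=[-0.9303, 0.4631]  P^-=[0.3358 0.1627; 0.1627 0.6596]  H_jac=[0.5976 0.0000; 0.0000 -0.4467]  S=[0.2699 -0.0464; -0.0464 0.5716]  K=[0.7318 -0.0677; 0.2754 -0.4931]  nu=[3.8018, -3.4147]  x^+=[2.0829, 3.1940]  P^+=[0.1840 0.0716; 0.0716 0.4875]

x_post = [2.0829, 3.1940]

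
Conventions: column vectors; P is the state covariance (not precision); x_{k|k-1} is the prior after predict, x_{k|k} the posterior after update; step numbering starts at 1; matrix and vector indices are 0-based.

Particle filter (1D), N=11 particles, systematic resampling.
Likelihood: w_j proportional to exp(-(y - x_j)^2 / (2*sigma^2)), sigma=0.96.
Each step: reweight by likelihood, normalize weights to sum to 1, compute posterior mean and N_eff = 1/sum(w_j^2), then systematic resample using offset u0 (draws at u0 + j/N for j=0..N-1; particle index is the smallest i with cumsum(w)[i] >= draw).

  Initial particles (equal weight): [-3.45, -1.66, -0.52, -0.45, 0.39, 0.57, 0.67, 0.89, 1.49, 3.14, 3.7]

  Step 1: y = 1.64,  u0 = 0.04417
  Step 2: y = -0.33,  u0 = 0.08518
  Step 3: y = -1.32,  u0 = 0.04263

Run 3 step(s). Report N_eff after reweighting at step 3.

step 1: w=[0.0000, 0.0007, 0.0206, 0.0242, 0.1109, 0.1391, 0.1554, 0.1909, 0.2558, 0.0764, 0.0259]  mean=1.0907  Neff=6.0528  idx=[3, 4, 5, 6, 6, 7, 7, 8, 8, 8, 9]
step 2: w=[0.2007, 0.1527, 0.1303, 0.1176, 0.1176, 0.0902, 0.0902, 0.0335, 0.0335, 0.0335, 0.0003]  mean=0.5124  Neff=7.8228  idx=[0, 0, 1, 2, 2, 3, 4, 5, 6, 7, 9]
step 3: w=[0.2986, 0.2986, 0.0921, 0.0648, 0.0648, 0.0525, 0.0525, 0.0318, 0.0318, 0.0062, 0.0062]  mean=-0.0134  Neff=4.9310  idx=[0, 0, 0, 1, 1, 1, 1, 2, 4, 5, 7]

N_eff = 4.9310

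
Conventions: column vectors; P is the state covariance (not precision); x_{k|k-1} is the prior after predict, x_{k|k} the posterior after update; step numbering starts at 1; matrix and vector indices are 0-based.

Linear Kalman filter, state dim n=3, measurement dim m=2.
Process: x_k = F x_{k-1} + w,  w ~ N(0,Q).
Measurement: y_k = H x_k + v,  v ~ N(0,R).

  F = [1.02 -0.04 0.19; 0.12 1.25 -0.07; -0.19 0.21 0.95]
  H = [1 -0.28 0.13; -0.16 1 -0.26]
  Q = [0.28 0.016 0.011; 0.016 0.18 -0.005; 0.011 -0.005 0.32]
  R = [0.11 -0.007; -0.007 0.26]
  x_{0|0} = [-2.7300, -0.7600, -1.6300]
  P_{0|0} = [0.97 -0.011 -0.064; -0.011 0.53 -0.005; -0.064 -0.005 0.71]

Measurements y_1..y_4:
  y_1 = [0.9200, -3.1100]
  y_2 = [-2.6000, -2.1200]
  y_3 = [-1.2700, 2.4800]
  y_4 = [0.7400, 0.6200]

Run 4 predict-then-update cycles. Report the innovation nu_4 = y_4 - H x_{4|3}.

step 1: x^-=[-3.0639, -1.1635, -1.1894]  P^-=[1.2918 0.0867 -0.1154; 0.0867 1.0242 0.0531; -0.1154 0.0531 1.0412]  S=[1.4173 -0.4019; -0.4019 1.3227]  K=[0.9460 0.2194; 0.0846 0.7791; -0.0428 -0.1635]  nu=[3.8127, -2.7460]  x^+=[-0.0596, -2.9803, -0.9036]  P^+=[0.1267 0.0508 -0.0765; 0.0508 0.2641 0.2078; -0.0765 0.2078 1.0088]
step 2: x^-=[-0.1133, -3.6692, -1.4729]  P^-=[0.4117 0.1231 0.1066; 0.1231 0.5796 0.2176; 0.1066 0.2176 1.3532]  S=[0.5330 -0.1381; -0.1381 0.7980]  K=[0.7783 0.1717; 0.1497 0.6567; 0.3838 -0.1232]  nu=[-3.3226, 1.1481]  x^+=[-2.5022, -3.4125, -2.8897]  P^+=[0.1022 0.0452 -0.0399; 0.0452 0.2507 0.2838; -0.0399 0.2838 1.2495]
step 3: x^-=[-2.9648, -4.3636, -2.9864]  P^-=[0.4084 0.1269 0.1880; 0.1269 0.5439 0.2935; 0.1880 0.2935 1.5864]  S=[0.5443 -0.1390; -0.1390 0.7440]  K=[0.7711 0.1610; 0.1857 0.6359; 0.5482 -0.0979]  nu=[0.8612, 5.5928]  x^+=[-1.4002, -0.6474, -3.0619]  P^+=[0.1000 0.0450 -0.0286; 0.0450 0.2571 0.3303; -0.0286 0.3303 1.4008]
step 4: x^-=[-1.9841, -0.7630, -2.7787]  P^-=[0.4152 0.1347 0.2262; 0.1347 0.5462 0.3413; 0.2262 0.3413 1.7377]  S=[0.5560 -0.1387; -0.1387 0.7326]  K=[0.7716 0.1590; 0.2051 0.6339; 0.6207 -0.0828]  nu=[2.8717, 0.3430]  x^+=[0.2862, 0.0436, -1.0247]  P^+=[0.0998 0.0452 -0.0256; 0.0452 0.2645 0.3611; -0.0256 0.3611 1.5043]

innov = [2.8717, 0.3430]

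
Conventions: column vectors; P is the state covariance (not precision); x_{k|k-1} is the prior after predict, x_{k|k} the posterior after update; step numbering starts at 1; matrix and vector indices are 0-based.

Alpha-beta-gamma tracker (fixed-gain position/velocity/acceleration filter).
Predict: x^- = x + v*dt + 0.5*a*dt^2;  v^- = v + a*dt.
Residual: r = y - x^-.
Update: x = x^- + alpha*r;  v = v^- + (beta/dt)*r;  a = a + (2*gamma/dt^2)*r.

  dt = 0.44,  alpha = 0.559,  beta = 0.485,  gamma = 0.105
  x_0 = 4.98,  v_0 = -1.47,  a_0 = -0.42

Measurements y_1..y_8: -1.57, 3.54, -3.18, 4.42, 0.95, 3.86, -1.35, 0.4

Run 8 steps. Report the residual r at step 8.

step 1: x_pred=4.2925  r=-5.8625  x^+=1.0154  v^+=-8.1169  a^+=-6.7792
step 2: x_pred=-3.2123  r=6.7523  x^+=0.5622  v^+=-3.6569  a^+=0.5451
step 3: x_pred=-0.9940  r=-2.1860  x^+=-2.2160  v^+=-5.8266  a^+=-1.8260
step 4: x_pred=-4.9564  r=9.3764  x^+=0.2850  v^+=3.7054  a^+=8.3447
step 5: x_pred=2.7231  r=-1.7731  x^+=1.7319  v^+=5.4226  a^+=6.4214
step 6: x_pred=4.7395  r=-0.8795  x^+=4.2478  v^+=7.2786  a^+=5.4674
step 7: x_pred=7.9797  r=-9.3297  x^+=2.7644  v^+=-0.5996  a^+=-4.6526
step 8: x_pred=2.0502  r=-1.6502  x^+=1.1277  v^+=-4.4657  a^+=-6.4425

resid = -1.6502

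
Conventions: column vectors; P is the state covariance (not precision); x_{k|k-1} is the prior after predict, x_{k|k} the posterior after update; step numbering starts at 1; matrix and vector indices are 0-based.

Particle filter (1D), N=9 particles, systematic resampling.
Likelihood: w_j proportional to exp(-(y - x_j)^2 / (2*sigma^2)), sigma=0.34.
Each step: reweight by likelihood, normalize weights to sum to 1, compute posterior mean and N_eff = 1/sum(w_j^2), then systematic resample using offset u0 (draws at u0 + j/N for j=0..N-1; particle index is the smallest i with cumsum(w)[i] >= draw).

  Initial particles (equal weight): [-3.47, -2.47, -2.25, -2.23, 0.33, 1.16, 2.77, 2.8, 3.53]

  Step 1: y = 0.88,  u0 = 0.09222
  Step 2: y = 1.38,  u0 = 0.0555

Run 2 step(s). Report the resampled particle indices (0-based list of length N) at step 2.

resampled_idx = [2, 3, 3, 4, 5, 6, 7, 7, 8]

step 1: w=[0.0000, 0.0000, 0.0000, 0.0000, 0.2750, 0.7250, 0.0000, 0.0000, 0.0000]  mean=0.9317  Neff=1.6633  idx=[4, 4, 5, 5, 5, 5, 5, 5, 5]
step 2: w=[0.0015, 0.0015, 0.1424, 0.1424, 0.1424, 0.1424, 0.1424, 0.1424, 0.1424]  mean=1.1575  Neff=7.0417  idx=[2, 3, 3, 4, 5, 6, 7, 7, 8]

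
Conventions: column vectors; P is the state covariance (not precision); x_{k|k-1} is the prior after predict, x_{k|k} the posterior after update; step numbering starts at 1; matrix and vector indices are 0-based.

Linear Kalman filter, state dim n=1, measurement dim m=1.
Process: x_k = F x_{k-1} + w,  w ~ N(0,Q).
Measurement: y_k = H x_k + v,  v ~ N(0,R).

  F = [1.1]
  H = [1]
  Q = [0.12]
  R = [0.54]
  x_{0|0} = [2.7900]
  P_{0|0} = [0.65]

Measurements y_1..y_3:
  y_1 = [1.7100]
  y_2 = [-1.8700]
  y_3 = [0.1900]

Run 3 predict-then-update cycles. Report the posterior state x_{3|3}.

x_post = [0.2703]

step 1: x^-=[3.0690]  P^-=[0.9065]  S=[1.4465]  K=[0.6267]  nu=[-1.3590]  x^+=[2.2173]  P^+=[0.3384]
step 2: x^-=[2.4391]  P^-=[0.5295]  S=[1.0695]  K=[0.4951]  nu=[-4.3091]  x^+=[0.3057]  P^+=[0.2673]
step 3: x^-=[0.3363]  P^-=[0.4435]  S=[0.9835]  K=[0.4509]  nu=[-0.1463]  x^+=[0.2703]  P^+=[0.2435]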